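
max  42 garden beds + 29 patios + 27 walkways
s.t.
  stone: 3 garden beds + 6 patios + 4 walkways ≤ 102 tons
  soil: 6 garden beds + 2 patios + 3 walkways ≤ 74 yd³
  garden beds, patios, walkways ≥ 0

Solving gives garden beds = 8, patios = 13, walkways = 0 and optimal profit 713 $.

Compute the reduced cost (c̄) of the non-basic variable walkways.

-1.5

Both stone and soil are binding at x*.
Dual feasibility on the basic columns requires 3·y_stone + 6·y_soil = 42, 6·y_stone + 2·y_soil = 29.
Solving: y_stone = 3, y_soil = 5.5.
Reduced cost of walkways: c₃ − yᵀa₃ = 27 − (3·4 + 5.5·3) = 27 − 28.5 = -1.5.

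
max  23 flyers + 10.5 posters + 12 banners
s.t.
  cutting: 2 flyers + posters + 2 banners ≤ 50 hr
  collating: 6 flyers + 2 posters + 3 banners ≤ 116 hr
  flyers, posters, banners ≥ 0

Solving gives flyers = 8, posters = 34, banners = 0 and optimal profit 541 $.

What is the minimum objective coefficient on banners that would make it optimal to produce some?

Check each constraint at x*: cutting 50/50 (tight); collating 116/116 (tight).
Dual feasibility on the basic columns requires 2·y_cutting + 6·y_collating = 23, 1·y_cutting + 2·y_collating = 10.5.
This yields shadow prices y_cutting = 8.5, y_collating = 1.
banners enters the basis when its profit ≥ yᵀa₃ = 8.5·2 + 1·3 = 20.

20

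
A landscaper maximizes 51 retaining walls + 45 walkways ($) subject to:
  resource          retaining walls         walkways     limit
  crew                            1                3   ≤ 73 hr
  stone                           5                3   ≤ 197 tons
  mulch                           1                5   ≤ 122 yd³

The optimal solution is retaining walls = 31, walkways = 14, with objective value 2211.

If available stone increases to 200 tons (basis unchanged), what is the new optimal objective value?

2238

Binding: crew and stone. Non-binding: mulch (21 unused).
Since mulch is not tight, its dual is 0.
The binding rows give the dual system: 1·y_crew + 5·y_stone = 51 and 3·y_crew + 3·y_stone = 45.
→ y_crew = 6 and y_stone = 9.
Δz = y_stone·Δb = 9 × (3) = 27, so new z* = 2211 + 27 = 2238.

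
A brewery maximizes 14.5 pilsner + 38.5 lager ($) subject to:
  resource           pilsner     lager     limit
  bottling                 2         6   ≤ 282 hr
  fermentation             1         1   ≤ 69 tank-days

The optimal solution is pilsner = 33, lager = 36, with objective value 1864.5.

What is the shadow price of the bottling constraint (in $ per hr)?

At the optimum: bottling uses 282 of 282 (binding); fermentation uses 69 of 69 (binding).
Dual feasibility on the basic columns requires 2·y_bottling + 1·y_fermentation = 14.5, 6·y_bottling + 1·y_fermentation = 38.5.
Solving: y_bottling = 6, y_fermentation = 2.5.
Shadow price of bottling = 6.

6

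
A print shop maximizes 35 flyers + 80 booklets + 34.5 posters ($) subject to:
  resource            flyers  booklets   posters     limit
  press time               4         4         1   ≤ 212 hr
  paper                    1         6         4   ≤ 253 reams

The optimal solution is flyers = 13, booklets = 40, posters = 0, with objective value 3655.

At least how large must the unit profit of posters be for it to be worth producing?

Check each constraint at x*: press time 212/212 (tight); paper 253/253 (tight).
The binding rows give the dual system: 4·y_press time + 1·y_paper = 35 and 4·y_press time + 6·y_paper = 80.
Solving: y_press time = 6.5, y_paper = 9.
posters enters the basis when its profit ≥ yᵀa₃ = 6.5·1 + 9·4 = 42.5.

42.5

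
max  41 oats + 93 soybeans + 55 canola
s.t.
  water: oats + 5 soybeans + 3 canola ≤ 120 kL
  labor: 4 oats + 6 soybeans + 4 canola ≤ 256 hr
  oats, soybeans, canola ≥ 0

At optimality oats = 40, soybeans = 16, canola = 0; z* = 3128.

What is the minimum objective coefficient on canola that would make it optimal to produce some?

Check each constraint at x*: water 120/120 (tight); labor 256/256 (tight).
From A_Bᵀ y = c: 1·y_water + 4·y_labor = 41; 5·y_water + 6·y_labor = 93.
→ y_water = 9 and y_labor = 8.
canola enters the basis when its profit ≥ yᵀa₃ = 9·3 + 8·4 = 59.

59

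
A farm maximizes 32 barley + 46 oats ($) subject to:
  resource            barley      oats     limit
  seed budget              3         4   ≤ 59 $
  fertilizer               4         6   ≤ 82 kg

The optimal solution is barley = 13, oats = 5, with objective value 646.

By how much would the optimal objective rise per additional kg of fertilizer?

5

Check each constraint at x*: seed budget 59/59 (tight); fertilizer 82/82 (tight).
Dual feasibility on the basic columns requires 3·y_seed budget + 4·y_fertilizer = 32, 4·y_seed budget + 6·y_fertilizer = 46.
→ y_seed budget = 4 and y_fertilizer = 5.
Shadow price of fertilizer = 5.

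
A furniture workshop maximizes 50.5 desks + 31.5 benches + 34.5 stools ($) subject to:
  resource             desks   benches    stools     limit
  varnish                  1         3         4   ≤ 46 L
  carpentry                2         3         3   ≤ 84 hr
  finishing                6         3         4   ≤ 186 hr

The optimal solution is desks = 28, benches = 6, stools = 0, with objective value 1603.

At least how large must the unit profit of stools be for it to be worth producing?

At the optimum: varnish uses 46 of 46 (binding); carpentry uses 74 of 84 (slack = 10); finishing uses 186 of 186 (binding).
Slack constraints have shadow price 0 (complementary slackness).
The binding rows give the dual system: 1·y_varnish + 6·y_finishing = 50.5 and 3·y_varnish + 3·y_finishing = 31.5.
→ y_varnish = 2.5 and y_finishing = 8.
stools enters the basis when its profit ≥ yᵀa₃ = 2.5·4 + 8·4 = 42.

42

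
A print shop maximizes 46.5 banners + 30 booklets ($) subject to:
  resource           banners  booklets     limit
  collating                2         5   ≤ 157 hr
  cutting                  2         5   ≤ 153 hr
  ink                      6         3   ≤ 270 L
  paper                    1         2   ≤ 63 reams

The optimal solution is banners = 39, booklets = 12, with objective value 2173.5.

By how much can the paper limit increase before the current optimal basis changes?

5.625

Binding constraints: ink, paper. The basis is B = [[6,3],[1,2]] with det 9.
Per unit increase in paper, x* moves by d = (-0.3333, 0.6667).
The basis stays optimal until cutting becomes binding; allowable increase = 5.625 reams.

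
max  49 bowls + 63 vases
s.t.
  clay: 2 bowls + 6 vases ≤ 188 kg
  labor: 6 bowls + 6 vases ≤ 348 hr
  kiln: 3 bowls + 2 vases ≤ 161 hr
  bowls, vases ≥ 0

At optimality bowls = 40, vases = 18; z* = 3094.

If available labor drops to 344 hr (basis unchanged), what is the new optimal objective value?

At the optimum: clay uses 188 of 188 (binding); labor uses 348 of 348 (binding); kiln uses 156 of 161 (slack = 5).
By complementary slackness, y = 0 for the non-binding constraint.
The binding rows give the dual system: 2·y_clay + 6·y_labor = 49 and 6·y_clay + 6·y_labor = 63.
This yields shadow prices y_clay = 3.5, y_labor = 7.
Δz = y_labor·Δb = 7 × (-4) = -28, so new z* = 3094 − 28 = 3066.

3066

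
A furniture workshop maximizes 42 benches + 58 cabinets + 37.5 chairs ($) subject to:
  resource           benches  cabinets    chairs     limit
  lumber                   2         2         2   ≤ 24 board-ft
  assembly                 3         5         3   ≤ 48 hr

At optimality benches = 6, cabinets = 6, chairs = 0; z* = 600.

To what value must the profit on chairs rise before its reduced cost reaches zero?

Both lumber and assembly are binding at x*.
The binding rows give the dual system: 2·y_lumber + 3·y_assembly = 42 and 2·y_lumber + 5·y_assembly = 58.
Solving: y_lumber = 9, y_assembly = 8.
chairs enters the basis when its profit ≥ yᵀa₃ = 9·2 + 8·3 = 42.

42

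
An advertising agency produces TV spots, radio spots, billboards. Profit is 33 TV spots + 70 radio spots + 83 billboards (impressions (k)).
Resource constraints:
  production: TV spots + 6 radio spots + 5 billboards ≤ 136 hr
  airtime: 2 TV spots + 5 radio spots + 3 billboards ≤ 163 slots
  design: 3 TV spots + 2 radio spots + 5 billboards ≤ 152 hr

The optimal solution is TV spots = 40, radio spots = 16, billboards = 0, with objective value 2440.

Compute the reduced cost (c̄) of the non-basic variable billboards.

-2

Binding: production and design. Non-binding: airtime (3 unused).
Slack constraints have shadow price 0 (complementary slackness).
From A_Bᵀ y = c: 1·y_production + 3·y_design = 33; 6·y_production + 2·y_design = 70.
This yields shadow prices y_production = 9, y_design = 8.
Reduced cost of billboards: c₃ − yᵀa₃ = 83 − (9·5 + 8·5) = 83 − 85 = -2.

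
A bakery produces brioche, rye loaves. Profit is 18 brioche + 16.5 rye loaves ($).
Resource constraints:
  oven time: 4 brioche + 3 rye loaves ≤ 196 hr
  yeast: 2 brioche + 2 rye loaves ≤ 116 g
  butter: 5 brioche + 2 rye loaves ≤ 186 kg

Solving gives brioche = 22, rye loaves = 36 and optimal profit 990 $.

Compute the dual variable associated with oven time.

1.5

At the optimum: oven time uses 196 of 196 (binding); yeast uses 116 of 116 (binding); butter uses 182 of 186 (slack = 4).
Slack constraints have shadow price 0 (complementary slackness).
Dual feasibility on the basic columns requires 4·y_oven time + 2·y_yeast = 18, 3·y_oven time + 2·y_yeast = 16.5.
This yields shadow prices y_oven time = 1.5, y_yeast = 6.
Shadow price of oven time = 1.5.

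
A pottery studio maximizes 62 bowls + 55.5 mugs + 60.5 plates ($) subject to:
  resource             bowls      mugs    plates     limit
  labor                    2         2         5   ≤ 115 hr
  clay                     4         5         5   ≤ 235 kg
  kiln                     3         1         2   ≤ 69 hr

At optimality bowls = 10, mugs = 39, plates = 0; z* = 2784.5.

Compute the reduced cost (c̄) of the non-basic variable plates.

-3

Binding: clay and kiln. Non-binding: labor (17 unused).
By complementary slackness, y = 0 for the non-binding constraint.
From A_Bᵀ y = c: 4·y_clay + 3·y_kiln = 62; 5·y_clay + 1·y_kiln = 55.5.
Solving: y_clay = 9.5, y_kiln = 8.
Reduced cost of plates: c₃ − yᵀa₃ = 60.5 − (9.5·5 + 8·2) = 60.5 − 63.5 = -3.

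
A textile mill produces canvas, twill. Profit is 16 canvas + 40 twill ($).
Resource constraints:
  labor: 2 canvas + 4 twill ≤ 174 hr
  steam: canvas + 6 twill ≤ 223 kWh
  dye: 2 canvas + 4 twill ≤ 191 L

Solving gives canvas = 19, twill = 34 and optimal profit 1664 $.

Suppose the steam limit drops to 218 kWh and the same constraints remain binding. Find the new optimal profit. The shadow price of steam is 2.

1654

Δb = -5, so new z* = 1664 + (2)·(-5) = 1664 − 10 = 1654.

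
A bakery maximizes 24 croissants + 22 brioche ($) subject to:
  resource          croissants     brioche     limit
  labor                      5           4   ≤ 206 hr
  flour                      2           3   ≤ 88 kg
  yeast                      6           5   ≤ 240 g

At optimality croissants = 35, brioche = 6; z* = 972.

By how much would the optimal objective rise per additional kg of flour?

1.5

Binding: flour and yeast. Non-binding: labor (7 unused).
Slack constraints have shadow price 0 (complementary slackness).
The binding rows give the dual system: 2·y_flour + 6·y_yeast = 24 and 3·y_flour + 5·y_yeast = 22.
→ y_flour = 1.5 and y_yeast = 3.5.
Shadow price of flour = 1.5.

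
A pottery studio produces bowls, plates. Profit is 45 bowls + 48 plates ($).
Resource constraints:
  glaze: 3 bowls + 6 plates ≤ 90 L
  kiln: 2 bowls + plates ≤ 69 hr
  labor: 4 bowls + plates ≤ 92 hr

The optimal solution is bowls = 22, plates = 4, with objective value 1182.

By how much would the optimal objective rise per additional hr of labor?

6

Binding: glaze and labor. Non-binding: kiln (21 unused).
Since kiln is not tight, its dual is 0.
Dual feasibility on the basic columns requires 3·y_glaze + 4·y_labor = 45, 6·y_glaze + 1·y_labor = 48.
This yields shadow prices y_glaze = 7, y_labor = 6.
Shadow price of labor = 6.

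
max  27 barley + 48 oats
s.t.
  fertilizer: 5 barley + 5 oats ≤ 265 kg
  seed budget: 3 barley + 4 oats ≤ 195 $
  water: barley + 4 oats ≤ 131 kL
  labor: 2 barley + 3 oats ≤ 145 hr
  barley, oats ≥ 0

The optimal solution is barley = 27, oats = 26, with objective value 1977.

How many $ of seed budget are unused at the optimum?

seed budget used = 3·27 + 4·26 = 185; slack = 195 − 185 = 10.

10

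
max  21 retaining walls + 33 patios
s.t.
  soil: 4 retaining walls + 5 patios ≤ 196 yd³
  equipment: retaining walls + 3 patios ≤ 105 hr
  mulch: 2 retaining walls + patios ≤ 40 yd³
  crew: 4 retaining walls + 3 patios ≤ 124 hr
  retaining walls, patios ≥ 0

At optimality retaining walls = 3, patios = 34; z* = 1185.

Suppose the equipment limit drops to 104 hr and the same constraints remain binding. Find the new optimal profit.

1176

Check each constraint at x*: soil 182/196 (slack 14); equipment 105/105 (tight); mulch 40/40 (tight); crew 114/124 (slack 10).
Slack constraints have shadow price 0 (complementary slackness).
The binding rows give the dual system: 1·y_equipment + 2·y_mulch = 21 and 3·y_equipment + 1·y_mulch = 33.
This yields shadow prices y_equipment = 9, y_mulch = 6.
Δz = y_equipment·Δb = 9 × (-1) = -9, so new z* = 1185 − 9 = 1176.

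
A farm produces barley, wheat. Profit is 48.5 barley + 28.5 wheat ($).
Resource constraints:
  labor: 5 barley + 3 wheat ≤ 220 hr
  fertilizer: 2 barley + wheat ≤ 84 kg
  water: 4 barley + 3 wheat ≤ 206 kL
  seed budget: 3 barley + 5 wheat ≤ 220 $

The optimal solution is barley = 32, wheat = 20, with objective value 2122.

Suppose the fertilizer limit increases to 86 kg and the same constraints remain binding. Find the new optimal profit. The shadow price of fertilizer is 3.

2128

Δb = 2, so new z* = 2122 + (3)·(2) = 2122 + 6 = 2128.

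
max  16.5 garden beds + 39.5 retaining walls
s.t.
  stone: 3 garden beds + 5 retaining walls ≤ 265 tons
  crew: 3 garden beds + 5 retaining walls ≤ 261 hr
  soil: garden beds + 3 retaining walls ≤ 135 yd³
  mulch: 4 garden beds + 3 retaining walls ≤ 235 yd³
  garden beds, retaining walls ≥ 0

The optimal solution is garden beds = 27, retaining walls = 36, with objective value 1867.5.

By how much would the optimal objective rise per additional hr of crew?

2.5

Binding: crew and soil. Non-binding: stone (4 unused), mulch (19 unused).
Slack constraints have shadow price 0 (complementary slackness).
From A_Bᵀ y = c: 3·y_crew + 1·y_soil = 16.5; 5·y_crew + 3·y_soil = 39.5.
Solving: y_crew = 2.5, y_soil = 9.
Shadow price of crew = 2.5.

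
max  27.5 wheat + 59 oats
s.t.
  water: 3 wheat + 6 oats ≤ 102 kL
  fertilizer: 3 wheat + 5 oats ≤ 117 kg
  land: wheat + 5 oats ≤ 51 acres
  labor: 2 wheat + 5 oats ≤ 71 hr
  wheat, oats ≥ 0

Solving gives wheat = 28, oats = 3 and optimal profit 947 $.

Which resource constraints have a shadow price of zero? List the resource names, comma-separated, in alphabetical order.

water: 102/102 (binding)
fertilizer: 99/117 (slack 18)
land: 43/51 (slack 8)
labor: 71/71 (binding)
By complementary slackness, a constraint with positive slack has shadow price 0 → fertilizer, land.

fertilizer, land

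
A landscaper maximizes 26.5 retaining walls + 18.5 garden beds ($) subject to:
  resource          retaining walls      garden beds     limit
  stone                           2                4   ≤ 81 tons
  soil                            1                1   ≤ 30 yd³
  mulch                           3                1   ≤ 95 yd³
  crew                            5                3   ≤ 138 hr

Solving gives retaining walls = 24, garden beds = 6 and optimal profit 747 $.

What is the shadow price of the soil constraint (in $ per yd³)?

6.5

Check each constraint at x*: stone 72/81 (slack 9); soil 30/30 (tight); mulch 78/95 (slack 17); crew 138/138 (tight).
Since stone, mulch are not tight, their duals are 0.
From A_Bᵀ y = c: 1·y_soil + 5·y_crew = 26.5; 1·y_soil + 3·y_crew = 18.5.
This yields shadow prices y_soil = 6.5, y_crew = 4.
Shadow price of soil = 6.5.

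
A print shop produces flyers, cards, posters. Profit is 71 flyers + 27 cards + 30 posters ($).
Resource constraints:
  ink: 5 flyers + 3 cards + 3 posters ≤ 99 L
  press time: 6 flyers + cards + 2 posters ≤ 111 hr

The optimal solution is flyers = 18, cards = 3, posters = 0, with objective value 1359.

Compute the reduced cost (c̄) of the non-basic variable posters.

-3

Check each constraint at x*: ink 99/99 (tight); press time 111/111 (tight).
Dual feasibility on the basic columns requires 5·y_ink + 6·y_press time = 71, 3·y_ink + 1·y_press time = 27.
→ y_ink = 7 and y_press time = 6.
Reduced cost of posters: c₃ − yᵀa₃ = 30 − (7·3 + 6·2) = 30 − 33 = -3.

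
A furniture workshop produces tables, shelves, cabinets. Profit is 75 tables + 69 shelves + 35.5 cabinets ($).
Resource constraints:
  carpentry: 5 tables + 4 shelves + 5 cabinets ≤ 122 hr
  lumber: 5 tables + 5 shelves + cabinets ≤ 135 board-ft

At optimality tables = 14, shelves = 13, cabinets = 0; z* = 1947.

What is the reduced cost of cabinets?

-3.5

Check each constraint at x*: carpentry 122/122 (tight); lumber 135/135 (tight).
Dual feasibility on the basic columns requires 5·y_carpentry + 5·y_lumber = 75, 4·y_carpentry + 5·y_lumber = 69.
Solving: y_carpentry = 6, y_lumber = 9.
Reduced cost of cabinets: c₃ − yᵀa₃ = 35.5 − (6·5 + 9·1) = 35.5 − 39 = -3.5.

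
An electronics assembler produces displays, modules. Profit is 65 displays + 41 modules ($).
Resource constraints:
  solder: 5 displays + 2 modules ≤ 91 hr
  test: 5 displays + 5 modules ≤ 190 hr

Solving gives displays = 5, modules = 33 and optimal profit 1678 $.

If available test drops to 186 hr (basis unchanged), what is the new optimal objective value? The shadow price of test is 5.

Δb = -4, so new z* = 1678 + (5)·(-4) = 1678 − 20 = 1658.

1658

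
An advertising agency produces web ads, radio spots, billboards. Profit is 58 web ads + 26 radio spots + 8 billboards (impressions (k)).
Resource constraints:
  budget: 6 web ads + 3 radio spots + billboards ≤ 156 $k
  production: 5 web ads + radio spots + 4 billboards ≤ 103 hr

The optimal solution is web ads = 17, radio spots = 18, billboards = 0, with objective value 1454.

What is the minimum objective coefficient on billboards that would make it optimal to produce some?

Both budget and production are binding at x*.
From A_Bᵀ y = c: 6·y_budget + 5·y_production = 58; 3·y_budget + 1·y_production = 26.
→ y_budget = 8 and y_production = 2.
billboards enters the basis when its profit ≥ yᵀa₃ = 8·1 + 2·4 = 16.

16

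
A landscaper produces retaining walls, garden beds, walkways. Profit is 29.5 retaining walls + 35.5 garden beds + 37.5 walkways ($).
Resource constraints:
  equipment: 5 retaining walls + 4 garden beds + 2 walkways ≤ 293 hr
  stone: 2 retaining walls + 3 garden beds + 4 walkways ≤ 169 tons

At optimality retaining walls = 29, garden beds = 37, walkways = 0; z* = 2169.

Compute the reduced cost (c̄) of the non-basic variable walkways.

Check each constraint at x*: equipment 293/293 (tight); stone 169/169 (tight).
The binding rows give the dual system: 5·y_equipment + 2·y_stone = 29.5 and 4·y_equipment + 3·y_stone = 35.5.
Solving: y_equipment = 2.5, y_stone = 8.5.
Reduced cost of walkways: c₃ − yᵀa₃ = 37.5 − (2.5·2 + 8.5·4) = 37.5 − 39 = -1.5.

-1.5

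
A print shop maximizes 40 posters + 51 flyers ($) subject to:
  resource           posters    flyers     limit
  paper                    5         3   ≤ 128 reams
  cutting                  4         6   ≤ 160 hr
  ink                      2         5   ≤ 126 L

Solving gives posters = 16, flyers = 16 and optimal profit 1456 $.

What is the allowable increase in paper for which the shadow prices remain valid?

72

Binding constraints: paper, cutting. The basis is B = [[5,3],[4,6]] with det 18.
Per unit increase in paper, x* moves by d = (0.3333, -0.2222).
The basis stays optimal until flyers reaches 0; allowable increase = 72 reams.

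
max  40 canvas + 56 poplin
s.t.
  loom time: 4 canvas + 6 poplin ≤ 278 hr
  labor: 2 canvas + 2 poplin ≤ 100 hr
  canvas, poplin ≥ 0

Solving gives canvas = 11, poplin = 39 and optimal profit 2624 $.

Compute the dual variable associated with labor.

4

At the optimum: loom time uses 278 of 278 (binding); labor uses 100 of 100 (binding).
The binding rows give the dual system: 4·y_loom time + 2·y_labor = 40 and 6·y_loom time + 2·y_labor = 56.
This yields shadow prices y_loom time = 8, y_labor = 4.
Shadow price of labor = 4.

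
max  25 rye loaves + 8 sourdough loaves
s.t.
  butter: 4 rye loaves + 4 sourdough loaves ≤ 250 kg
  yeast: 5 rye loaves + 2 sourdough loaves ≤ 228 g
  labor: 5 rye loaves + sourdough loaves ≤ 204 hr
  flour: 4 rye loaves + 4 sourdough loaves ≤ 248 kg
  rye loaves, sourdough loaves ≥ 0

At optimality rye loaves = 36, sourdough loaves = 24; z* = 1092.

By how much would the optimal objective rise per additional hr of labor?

2

At the optimum: butter uses 240 of 250 (slack = 10); yeast uses 228 of 228 (binding); labor uses 204 of 204 (binding); flour uses 240 of 248 (slack = 8).
Since butter, flour are not tight, their duals are 0.
From A_Bᵀ y = c: 5·y_yeast + 5·y_labor = 25; 2·y_yeast + 1·y_labor = 8.
→ y_yeast = 3 and y_labor = 2.
Shadow price of labor = 2.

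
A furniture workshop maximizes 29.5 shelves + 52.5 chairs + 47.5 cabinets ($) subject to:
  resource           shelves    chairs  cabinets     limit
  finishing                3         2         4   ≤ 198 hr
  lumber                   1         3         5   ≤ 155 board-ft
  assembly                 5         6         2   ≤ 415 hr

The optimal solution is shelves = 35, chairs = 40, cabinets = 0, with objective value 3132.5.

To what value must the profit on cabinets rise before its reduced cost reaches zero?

55.5

At the optimum: finishing uses 185 of 198 (slack = 13); lumber uses 155 of 155 (binding); assembly uses 415 of 415 (binding).
Slack constraints have shadow price 0 (complementary slackness).
The binding rows give the dual system: 1·y_lumber + 5·y_assembly = 29.5 and 3·y_lumber + 6·y_assembly = 52.5.
Solving: y_lumber = 9.5, y_assembly = 4.
cabinets enters the basis when its profit ≥ yᵀa₃ = 9.5·5 + 4·2 = 55.5.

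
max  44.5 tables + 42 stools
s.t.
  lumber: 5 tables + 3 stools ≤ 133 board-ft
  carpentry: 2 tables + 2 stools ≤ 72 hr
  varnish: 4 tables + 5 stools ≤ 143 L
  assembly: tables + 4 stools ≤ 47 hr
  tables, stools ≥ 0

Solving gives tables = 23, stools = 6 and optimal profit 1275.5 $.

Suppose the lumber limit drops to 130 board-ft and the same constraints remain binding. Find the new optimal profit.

1251.5

Binding: lumber and assembly. Non-binding: carpentry (14 unused), varnish (21 unused).
By complementary slackness, y = 0 for the non-binding constraints.
Dual feasibility on the basic columns requires 5·y_lumber + 1·y_assembly = 44.5, 3·y_lumber + 4·y_assembly = 42.
This yields shadow prices y_lumber = 8, y_assembly = 4.5.
Δz = y_lumber·Δb = 8 × (-3) = -24, so new z* = 1275.5 − 24 = 1251.5.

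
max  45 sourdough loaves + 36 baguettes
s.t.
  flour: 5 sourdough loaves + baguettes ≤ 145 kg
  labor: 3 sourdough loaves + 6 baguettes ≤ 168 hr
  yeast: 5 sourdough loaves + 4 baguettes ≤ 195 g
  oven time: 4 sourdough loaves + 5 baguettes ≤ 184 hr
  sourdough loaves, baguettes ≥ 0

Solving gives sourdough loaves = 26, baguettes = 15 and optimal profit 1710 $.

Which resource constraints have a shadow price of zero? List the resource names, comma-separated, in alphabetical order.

flour: 145/145 (binding)
labor: 168/168 (binding)
yeast: 190/195 (slack 5)
oven time: 179/184 (slack 5)
By complementary slackness, a constraint with positive slack has shadow price 0 → oven time, yeast.

oven time, yeast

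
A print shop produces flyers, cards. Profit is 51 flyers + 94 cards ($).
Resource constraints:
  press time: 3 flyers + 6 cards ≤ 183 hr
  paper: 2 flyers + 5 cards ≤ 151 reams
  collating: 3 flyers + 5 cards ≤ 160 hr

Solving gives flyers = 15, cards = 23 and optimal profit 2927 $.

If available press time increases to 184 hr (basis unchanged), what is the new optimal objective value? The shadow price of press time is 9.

Δb = 1, so new z* = 2927 + (9)·(1) = 2927 + 9 = 2936.

2936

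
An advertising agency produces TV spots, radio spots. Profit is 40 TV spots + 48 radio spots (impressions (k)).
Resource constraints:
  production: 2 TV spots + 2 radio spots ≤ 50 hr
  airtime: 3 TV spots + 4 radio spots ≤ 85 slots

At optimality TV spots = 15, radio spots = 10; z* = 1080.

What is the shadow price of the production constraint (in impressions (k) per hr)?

8

At the optimum: production uses 50 of 50 (binding); airtime uses 85 of 85 (binding).
The binding rows give the dual system: 2·y_production + 3·y_airtime = 40 and 2·y_production + 4·y_airtime = 48.
Solving: y_production = 8, y_airtime = 8.
Shadow price of production = 8.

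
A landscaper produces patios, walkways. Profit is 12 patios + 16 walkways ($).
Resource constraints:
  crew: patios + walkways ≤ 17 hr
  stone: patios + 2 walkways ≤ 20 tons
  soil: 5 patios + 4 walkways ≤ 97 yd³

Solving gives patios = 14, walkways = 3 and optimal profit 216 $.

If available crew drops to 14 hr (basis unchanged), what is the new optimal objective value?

192

Check each constraint at x*: crew 17/17 (tight); stone 20/20 (tight); soil 82/97 (slack 15).
Slack constraints have shadow price 0 (complementary slackness).
The binding rows give the dual system: 1·y_crew + 1·y_stone = 12 and 1·y_crew + 2·y_stone = 16.
→ y_crew = 8 and y_stone = 4.
Δz = y_crew·Δb = 8 × (-3) = -24, so new z* = 216 − 24 = 192.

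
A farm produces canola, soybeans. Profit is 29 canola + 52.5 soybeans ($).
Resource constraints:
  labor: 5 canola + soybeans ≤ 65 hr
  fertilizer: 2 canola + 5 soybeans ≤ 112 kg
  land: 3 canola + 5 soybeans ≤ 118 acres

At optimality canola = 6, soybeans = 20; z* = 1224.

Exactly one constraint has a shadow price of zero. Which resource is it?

labor

labor: 50/65 (slack 15)
fertilizer: 112/112 (binding)
land: 118/118 (binding)
By complementary slackness, a constraint with positive slack has shadow price 0 → labor.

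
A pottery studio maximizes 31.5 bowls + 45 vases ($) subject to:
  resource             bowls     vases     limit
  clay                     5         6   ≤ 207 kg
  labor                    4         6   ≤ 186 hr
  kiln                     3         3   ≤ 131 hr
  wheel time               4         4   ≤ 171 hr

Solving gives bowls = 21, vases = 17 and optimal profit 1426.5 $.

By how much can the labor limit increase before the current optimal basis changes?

21

Binding constraints: clay, labor. The basis is B = [[5,6],[4,6]] with det 6.
Per unit increase in labor, x* moves by d = (-1, 0.8333).
The basis stays optimal until bowls reaches 0; allowable increase = 21 hr.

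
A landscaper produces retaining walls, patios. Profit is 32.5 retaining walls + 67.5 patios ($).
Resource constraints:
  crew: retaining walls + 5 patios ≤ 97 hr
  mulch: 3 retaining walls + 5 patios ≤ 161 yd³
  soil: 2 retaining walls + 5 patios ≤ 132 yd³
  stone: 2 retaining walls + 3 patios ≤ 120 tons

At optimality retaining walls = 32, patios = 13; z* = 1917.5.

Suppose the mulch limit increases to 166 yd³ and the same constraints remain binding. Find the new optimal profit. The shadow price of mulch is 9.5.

Δb = 5, so new z* = 1917.5 + (9.5)·(5) = 1917.5 + 47.5 = 1965.

1965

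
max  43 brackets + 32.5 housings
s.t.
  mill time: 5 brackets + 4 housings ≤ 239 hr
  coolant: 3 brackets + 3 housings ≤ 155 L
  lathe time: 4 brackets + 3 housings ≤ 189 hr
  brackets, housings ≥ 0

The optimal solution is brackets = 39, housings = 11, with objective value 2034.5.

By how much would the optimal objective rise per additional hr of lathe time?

9.5

Check each constraint at x*: mill time 239/239 (tight); coolant 150/155 (slack 5); lathe time 189/189 (tight).
By complementary slackness, y = 0 for the non-binding constraint.
From A_Bᵀ y = c: 5·y_mill time + 4·y_lathe time = 43; 4·y_mill time + 3·y_lathe time = 32.5.
Solving: y_mill time = 1, y_lathe time = 9.5.
Shadow price of lathe time = 9.5.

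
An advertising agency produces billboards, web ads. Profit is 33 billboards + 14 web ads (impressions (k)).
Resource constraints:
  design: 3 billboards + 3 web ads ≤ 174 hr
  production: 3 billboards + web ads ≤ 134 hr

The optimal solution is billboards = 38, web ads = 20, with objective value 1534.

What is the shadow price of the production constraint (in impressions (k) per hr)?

Both design and production are binding at x*.
Dual feasibility on the basic columns requires 3·y_design + 3·y_production = 33, 3·y_design + 1·y_production = 14.
This yields shadow prices y_design = 1.5, y_production = 9.5.
Shadow price of production = 9.5.

9.5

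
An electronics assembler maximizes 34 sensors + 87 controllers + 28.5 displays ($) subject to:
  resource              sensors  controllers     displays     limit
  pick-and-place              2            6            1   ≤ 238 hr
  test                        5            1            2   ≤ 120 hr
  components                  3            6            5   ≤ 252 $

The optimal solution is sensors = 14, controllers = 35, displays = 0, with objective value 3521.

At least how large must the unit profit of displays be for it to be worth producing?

34.5

Binding: pick-and-place and components. Non-binding: test (15 unused).
By complementary slackness, y = 0 for the non-binding constraint.
From A_Bᵀ y = c: 2·y_pick-and-place + 3·y_components = 34; 6·y_pick-and-place + 6·y_components = 87.
→ y_pick-and-place = 9.5 and y_components = 5.
displays enters the basis when its profit ≥ yᵀa₃ = 9.5·1 + 5·5 = 34.5.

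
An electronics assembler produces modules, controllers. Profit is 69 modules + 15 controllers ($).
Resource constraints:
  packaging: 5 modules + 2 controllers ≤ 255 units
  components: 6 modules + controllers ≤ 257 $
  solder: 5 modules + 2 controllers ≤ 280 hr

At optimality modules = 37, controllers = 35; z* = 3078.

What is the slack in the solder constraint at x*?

25

solder used = 5·37 + 2·35 = 255; slack = 280 − 255 = 25.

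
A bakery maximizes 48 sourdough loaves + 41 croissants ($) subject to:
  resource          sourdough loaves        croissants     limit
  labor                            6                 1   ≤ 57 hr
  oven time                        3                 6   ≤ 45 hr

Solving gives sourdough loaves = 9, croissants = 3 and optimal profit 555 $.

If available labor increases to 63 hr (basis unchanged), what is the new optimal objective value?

585

Check each constraint at x*: labor 57/57 (tight); oven time 45/45 (tight).
Dual feasibility on the basic columns requires 6·y_labor + 3·y_oven time = 48, 1·y_labor + 6·y_oven time = 41.
→ y_labor = 5 and y_oven time = 6.
Δz = y_labor·Δb = 5 × (6) = 30, so new z* = 555 + 30 = 585.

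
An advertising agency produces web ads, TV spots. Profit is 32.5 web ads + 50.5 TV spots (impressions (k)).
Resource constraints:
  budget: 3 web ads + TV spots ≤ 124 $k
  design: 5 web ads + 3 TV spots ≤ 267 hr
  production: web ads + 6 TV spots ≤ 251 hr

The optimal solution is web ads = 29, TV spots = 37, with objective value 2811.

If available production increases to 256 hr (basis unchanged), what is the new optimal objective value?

2846

Binding: budget and production. Non-binding: design (11 unused).
Since design is not tight, its dual is 0.
Dual feasibility on the basic columns requires 3·y_budget + 1·y_production = 32.5, 1·y_budget + 6·y_production = 50.5.
Solving: y_budget = 8.5, y_production = 7.
Δz = y_production·Δb = 7 × (5) = 35, so new z* = 2811 + 35 = 2846.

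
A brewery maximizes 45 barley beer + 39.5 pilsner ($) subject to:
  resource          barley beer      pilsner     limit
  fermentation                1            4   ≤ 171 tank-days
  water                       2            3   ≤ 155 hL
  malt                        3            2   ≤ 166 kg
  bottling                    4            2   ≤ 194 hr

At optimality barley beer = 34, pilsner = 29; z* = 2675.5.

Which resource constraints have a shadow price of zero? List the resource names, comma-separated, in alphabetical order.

fermentation, malt

fermentation: 150/171 (slack 21)
water: 155/155 (binding)
malt: 160/166 (slack 6)
bottling: 194/194 (binding)
By complementary slackness, a constraint with positive slack has shadow price 0 → fermentation, malt.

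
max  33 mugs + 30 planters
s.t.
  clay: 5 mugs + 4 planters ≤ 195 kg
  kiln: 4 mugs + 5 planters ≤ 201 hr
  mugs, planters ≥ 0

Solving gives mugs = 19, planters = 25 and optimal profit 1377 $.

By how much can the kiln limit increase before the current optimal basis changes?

42.75

Binding constraints: clay, kiln. The basis is B = [[5,4],[4,5]] with det 9.
Per unit increase in kiln, x* moves by d = (-0.4444, 0.5556).
The basis stays optimal until mugs reaches 0; allowable increase = 42.75 hr.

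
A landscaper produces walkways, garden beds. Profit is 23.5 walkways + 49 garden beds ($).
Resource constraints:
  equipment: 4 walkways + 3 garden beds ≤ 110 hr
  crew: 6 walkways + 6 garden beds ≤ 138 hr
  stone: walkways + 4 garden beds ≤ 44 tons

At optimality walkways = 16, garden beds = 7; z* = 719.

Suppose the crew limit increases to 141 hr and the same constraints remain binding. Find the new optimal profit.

726.5

At the optimum: equipment uses 85 of 110 (slack = 25); crew uses 138 of 138 (binding); stone uses 44 of 44 (binding).
Slack constraints have shadow price 0 (complementary slackness).
Dual feasibility on the basic columns requires 6·y_crew + 1·y_stone = 23.5, 6·y_crew + 4·y_stone = 49.
Solving: y_crew = 2.5, y_stone = 8.5.
Δz = y_crew·Δb = 2.5 × (3) = 7.5, so new z* = 719 + 7.5 = 726.5.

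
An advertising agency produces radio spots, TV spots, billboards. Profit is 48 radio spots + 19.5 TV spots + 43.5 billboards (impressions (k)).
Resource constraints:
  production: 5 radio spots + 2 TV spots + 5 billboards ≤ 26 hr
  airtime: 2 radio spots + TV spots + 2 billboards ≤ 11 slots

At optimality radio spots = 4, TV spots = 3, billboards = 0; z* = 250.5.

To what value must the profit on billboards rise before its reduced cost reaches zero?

At the optimum: production uses 26 of 26 (binding); airtime uses 11 of 11 (binding).
From A_Bᵀ y = c: 5·y_production + 2·y_airtime = 48; 2·y_production + 1·y_airtime = 19.5.
Solving: y_production = 9, y_airtime = 1.5.
billboards enters the basis when its profit ≥ yᵀa₃ = 9·5 + 1.5·2 = 48.

48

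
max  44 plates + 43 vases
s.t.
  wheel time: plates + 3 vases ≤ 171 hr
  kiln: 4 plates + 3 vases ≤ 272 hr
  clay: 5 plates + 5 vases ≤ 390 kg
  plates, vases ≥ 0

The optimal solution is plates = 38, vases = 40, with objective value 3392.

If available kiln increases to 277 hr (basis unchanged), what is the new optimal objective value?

3397

Check each constraint at x*: wheel time 158/171 (slack 13); kiln 272/272 (tight); clay 390/390 (tight).
By complementary slackness, y = 0 for the non-binding constraint.
The binding rows give the dual system: 4·y_kiln + 5·y_clay = 44 and 3·y_kiln + 5·y_clay = 43.
→ y_kiln = 1 and y_clay = 8.
Δz = y_kiln·Δb = 1 × (5) = 5, so new z* = 3392 + 5 = 3397.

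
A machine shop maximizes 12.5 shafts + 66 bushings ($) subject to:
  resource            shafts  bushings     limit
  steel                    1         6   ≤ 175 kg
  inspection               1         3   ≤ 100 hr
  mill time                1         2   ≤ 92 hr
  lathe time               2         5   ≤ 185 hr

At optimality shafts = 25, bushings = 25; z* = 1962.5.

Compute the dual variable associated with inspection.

3

Check each constraint at x*: steel 175/175 (tight); inspection 100/100 (tight); mill time 75/92 (slack 17); lathe time 175/185 (slack 10).
By complementary slackness, y = 0 for the non-binding constraints.
From A_Bᵀ y = c: 1·y_steel + 1·y_inspection = 12.5; 6·y_steel + 3·y_inspection = 66.
This yields shadow prices y_steel = 9.5, y_inspection = 3.
Shadow price of inspection = 3.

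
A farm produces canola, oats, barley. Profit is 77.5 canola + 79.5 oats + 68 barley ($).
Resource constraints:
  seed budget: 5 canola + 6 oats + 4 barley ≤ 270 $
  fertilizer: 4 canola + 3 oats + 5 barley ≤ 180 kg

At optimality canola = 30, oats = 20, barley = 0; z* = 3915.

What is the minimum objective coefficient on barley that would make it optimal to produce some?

Both seed budget and fertilizer are binding at x*.
Dual feasibility on the basic columns requires 5·y_seed budget + 4·y_fertilizer = 77.5, 6·y_seed budget + 3·y_fertilizer = 79.5.
This yields shadow prices y_seed budget = 9.5, y_fertilizer = 7.5.
barley enters the basis when its profit ≥ yᵀa₃ = 9.5·4 + 7.5·5 = 75.5.

75.5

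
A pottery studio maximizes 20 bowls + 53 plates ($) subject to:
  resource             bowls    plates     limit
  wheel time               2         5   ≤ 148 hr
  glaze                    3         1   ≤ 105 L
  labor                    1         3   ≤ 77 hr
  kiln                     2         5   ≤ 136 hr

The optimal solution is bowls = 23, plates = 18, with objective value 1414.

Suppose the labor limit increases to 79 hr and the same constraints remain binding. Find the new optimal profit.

1426

At the optimum: wheel time uses 136 of 148 (slack = 12); glaze uses 87 of 105 (slack = 18); labor uses 77 of 77 (binding); kiln uses 136 of 136 (binding).
Slack constraints have shadow price 0 (complementary slackness).
Dual feasibility on the basic columns requires 1·y_labor + 2·y_kiln = 20, 3·y_labor + 5·y_kiln = 53.
Solving: y_labor = 6, y_kiln = 7.
Δz = y_labor·Δb = 6 × (2) = 12, so new z* = 1414 + 12 = 1426.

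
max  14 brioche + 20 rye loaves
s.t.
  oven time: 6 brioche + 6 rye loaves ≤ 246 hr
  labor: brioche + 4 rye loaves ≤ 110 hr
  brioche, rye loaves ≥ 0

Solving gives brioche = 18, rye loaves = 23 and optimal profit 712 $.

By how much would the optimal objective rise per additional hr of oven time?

At the optimum: oven time uses 246 of 246 (binding); labor uses 110 of 110 (binding).
The binding rows give the dual system: 6·y_oven time + 1·y_labor = 14 and 6·y_oven time + 4·y_labor = 20.
Solving: y_oven time = 2, y_labor = 2.
Shadow price of oven time = 2.

2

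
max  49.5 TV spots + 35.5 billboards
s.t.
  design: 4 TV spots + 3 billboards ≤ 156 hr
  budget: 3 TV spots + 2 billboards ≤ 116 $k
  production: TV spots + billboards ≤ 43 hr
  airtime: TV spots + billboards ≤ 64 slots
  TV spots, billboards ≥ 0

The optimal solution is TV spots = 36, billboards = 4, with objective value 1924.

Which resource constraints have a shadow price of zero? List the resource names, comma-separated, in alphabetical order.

design: 156/156 (binding)
budget: 116/116 (binding)
production: 40/43 (slack 3)
airtime: 40/64 (slack 24)
By complementary slackness, a constraint with positive slack has shadow price 0 → airtime, production.

airtime, production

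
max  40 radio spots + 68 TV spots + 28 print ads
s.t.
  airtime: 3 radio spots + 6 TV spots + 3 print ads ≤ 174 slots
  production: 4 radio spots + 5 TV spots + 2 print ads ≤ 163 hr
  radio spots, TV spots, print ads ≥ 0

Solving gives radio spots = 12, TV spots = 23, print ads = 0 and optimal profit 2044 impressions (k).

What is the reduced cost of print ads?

Check each constraint at x*: airtime 174/174 (tight); production 163/163 (tight).
The binding rows give the dual system: 3·y_airtime + 4·y_production = 40 and 6·y_airtime + 5·y_production = 68.
→ y_airtime = 8 and y_production = 4.
Reduced cost of print ads: c₃ − yᵀa₃ = 28 − (8·3 + 4·2) = 28 − 32 = -4.

-4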